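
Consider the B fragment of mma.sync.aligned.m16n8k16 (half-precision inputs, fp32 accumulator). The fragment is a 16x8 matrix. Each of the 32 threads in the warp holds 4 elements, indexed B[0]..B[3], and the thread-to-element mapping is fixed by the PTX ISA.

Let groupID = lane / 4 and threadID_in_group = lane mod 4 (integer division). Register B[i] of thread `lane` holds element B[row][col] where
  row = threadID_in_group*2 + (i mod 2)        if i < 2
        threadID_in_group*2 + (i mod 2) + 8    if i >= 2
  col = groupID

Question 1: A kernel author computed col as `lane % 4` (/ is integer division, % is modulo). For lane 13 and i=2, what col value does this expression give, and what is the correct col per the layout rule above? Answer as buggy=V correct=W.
`lane % 4`[13,2]=>1
L=13=>grp=13>>2=3, tig=13&3=1
[2]=>row 1·2+0+8=10  col grp=3
col: 1 vs 3

buggy=1 correct=3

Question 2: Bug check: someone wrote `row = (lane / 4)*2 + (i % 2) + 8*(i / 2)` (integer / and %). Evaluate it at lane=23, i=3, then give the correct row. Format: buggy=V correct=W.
`(lane / 4)*2 + (i % 2) + 8*(i / 2)`[23,3]->19
L=23->gid=23>>2=5, tid=23&3=3
[3]->row 3·2+1+8=15  col gid=5
row: 19 vs 15

buggy=19 correct=15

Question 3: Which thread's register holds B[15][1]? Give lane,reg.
7,3

c=1->g=1  r=15->rb=1,t=3,b0=1
L=1*4+3=7  i=1*2+1=3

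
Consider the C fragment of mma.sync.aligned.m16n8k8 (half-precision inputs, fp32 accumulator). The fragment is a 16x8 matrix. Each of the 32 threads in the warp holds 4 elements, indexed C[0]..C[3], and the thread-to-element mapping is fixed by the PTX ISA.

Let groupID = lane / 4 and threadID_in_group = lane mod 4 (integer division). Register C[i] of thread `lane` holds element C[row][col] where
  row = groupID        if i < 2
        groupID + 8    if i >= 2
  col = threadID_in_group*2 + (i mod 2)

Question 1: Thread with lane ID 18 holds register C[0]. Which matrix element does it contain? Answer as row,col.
4,4

lane 18: grp=4 (18/4), tig=2 (18%4)
i=0: r=4+0=4, c=2*2+0=4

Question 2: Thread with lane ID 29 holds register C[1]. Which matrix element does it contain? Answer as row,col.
29: grp=7,tig=1
[1] (7+0,1*2+1) = (7,3)

7,3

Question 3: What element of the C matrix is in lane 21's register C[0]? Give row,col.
5,2

lane 21->21/4=5, 21 mod 4=1
i=0  r:5+0->5  c:2·1+0->2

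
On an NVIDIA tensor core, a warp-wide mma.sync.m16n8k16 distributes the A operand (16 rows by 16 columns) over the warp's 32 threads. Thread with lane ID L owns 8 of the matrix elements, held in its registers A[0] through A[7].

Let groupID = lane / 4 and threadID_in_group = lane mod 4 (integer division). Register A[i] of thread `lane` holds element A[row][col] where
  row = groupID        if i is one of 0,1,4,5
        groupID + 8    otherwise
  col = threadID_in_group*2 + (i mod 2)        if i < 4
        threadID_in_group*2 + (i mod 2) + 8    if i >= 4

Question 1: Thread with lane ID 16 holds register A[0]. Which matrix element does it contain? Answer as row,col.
4,0

16: grp=4,tig=0
[0] (4+0,0*2+0+0) = (4,0)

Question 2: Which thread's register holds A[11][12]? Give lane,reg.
14,6

r:11=>grp=3,rB=1  c:12=>cB=1,tig=2,lo=0
L=3*4+2=14  i=1*4+1*2+0=6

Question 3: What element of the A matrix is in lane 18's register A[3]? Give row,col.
12,5

L=18->g=18>>2=4, t=18&3=2
[3]->row 4+8=12  col 2·2+1+0=5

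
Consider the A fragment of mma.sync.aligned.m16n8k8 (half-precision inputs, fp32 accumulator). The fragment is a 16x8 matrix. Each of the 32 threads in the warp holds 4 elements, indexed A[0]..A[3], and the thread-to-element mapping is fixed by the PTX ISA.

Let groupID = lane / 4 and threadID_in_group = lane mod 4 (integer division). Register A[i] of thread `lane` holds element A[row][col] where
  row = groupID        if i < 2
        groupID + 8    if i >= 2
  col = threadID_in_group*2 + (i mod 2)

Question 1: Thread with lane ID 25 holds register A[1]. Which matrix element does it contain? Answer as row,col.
lane 25=>25/4=6, 25 mod 4=1
i=1  r:6+0=>6  c:2·1+1=>3

6,3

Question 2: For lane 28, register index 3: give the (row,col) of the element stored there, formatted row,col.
lane 28: G=7 (28/4), T=0 (28%4)
i=3: r=7+8=15, c=0*2+1=1

15,1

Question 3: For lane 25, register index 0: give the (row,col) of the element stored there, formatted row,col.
6,2

25: grp=6,tig=1
[0] (6+0,1*2+0) = (6,2)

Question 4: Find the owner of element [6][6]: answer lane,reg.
27,0

r=6->g=6,rb=0  c=6->t=3,b0=0
L=6*4+3=27  i=0*2+0=0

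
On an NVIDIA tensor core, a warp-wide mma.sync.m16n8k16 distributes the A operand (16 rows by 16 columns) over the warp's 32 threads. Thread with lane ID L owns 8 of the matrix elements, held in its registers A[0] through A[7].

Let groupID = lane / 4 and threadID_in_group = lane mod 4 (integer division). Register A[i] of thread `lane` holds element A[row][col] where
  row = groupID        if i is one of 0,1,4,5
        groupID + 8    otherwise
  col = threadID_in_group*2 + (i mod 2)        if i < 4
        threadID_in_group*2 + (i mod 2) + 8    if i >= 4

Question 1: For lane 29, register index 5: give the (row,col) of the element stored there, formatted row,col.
7,11

lane 29=>29/4=7, 29 mod 4=1
i=5  r:7+0=>7  c:2·1+1+8=>11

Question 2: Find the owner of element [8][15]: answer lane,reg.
3,7

r=8⇒gr=0,Rb=1  c=15⇒Cb=1,th=3,odd=1
L=0*4+3=3  i=1*4+1*2+1=7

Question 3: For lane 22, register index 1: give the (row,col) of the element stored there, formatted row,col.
5,5

L=22->gid=22>>2=5, tid=22&3=2
[1]->row 5+0=5  col 2·2+1+0=5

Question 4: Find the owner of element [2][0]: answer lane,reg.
8,0

r: 2->gid=2,r8=0  c: 0->c8=0,tid=0,i&1=0
L=2*4+0=8  i=0*4+0*2+0=0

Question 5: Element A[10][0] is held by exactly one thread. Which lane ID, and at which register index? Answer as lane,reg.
r: 10->gid=2,r8=1  c: 0->c8=0,tid=0,i&1=0
L=2*4+0=8  i=0*4+1*2+0=2

8,2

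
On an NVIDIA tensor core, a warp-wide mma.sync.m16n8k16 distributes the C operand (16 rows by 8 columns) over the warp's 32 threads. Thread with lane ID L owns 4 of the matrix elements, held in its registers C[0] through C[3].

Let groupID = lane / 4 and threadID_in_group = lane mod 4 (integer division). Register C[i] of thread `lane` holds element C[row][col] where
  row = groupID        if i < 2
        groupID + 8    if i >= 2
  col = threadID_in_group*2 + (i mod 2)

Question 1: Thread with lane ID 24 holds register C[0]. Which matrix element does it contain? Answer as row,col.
lane 24->24/4=6, 24 mod 4=0
i=0  r:6+0->6  c:2·0+0->0

6,0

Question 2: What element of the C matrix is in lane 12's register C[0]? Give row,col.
3,0

12: G=3,T=0
[0] (3+0,0*2+0) = (3,0)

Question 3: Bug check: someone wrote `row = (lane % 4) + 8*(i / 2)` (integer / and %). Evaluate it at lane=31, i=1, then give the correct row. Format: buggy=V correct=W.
buggy=3 correct=7

`(lane % 4) + 8*(i / 2)`[31,1]→3
L=31→G=31>>2=7, T=31&3=3
[1]→row 7+0=7  col 3·2+1=7
row: 3 vs 7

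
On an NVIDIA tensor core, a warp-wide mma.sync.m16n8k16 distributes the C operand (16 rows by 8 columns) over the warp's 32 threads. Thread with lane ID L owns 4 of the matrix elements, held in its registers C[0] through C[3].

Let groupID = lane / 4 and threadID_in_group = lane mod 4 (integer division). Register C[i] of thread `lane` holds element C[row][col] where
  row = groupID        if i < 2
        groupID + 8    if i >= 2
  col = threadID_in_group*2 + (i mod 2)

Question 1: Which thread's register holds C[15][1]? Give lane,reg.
28,3

r=15⇒gr=7,Rb=1  c=1⇒th=0,odd=1
L=7*4+0=28  i=1*2+1=3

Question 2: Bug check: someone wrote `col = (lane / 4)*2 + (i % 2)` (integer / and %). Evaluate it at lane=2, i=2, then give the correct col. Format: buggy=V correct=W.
buggy=0 correct=4

`(lane / 4)*2 + (i % 2)`[2,2]->0
lane 2->2/4=0, 2 mod 4=2
i=2  r:0+8->8  c:2·2+0->4
col: 0 vs 4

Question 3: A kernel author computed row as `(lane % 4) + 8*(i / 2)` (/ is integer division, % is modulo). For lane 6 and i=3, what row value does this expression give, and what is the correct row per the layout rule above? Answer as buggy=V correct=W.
`(lane % 4) + 8*(i / 2)`[6,3]->10
6: gid=1,tid=2
[3] (1+8,2*2+1) = (9,5)
row: 10 vs 9

buggy=10 correct=9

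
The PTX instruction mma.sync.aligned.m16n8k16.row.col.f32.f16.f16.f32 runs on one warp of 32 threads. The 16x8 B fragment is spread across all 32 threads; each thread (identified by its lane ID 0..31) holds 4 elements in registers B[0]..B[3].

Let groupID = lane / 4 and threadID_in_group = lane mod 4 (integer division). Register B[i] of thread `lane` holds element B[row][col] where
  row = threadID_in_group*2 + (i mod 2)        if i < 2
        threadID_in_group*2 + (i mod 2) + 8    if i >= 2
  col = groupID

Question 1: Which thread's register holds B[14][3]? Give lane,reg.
c=3->g=3  r=14->rb=1,t=3,b0=0
L=3*4+3=15  i=1*2+0=2

15,2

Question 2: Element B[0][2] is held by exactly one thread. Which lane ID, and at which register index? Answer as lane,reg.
c:2=>grp=2  r:0=>rB=0,tig=0,lo=0
L=2*4+0=8  i=0*2+0=0

8,0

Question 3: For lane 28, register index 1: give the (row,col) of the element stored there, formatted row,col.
lane 28: grp=7 (28/4), tig=0 (28%4)
i=1: r=0*2+1+0=1, c=grp=7

1,7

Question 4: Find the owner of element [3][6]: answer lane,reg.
c=6⇒gr=6  r=3⇒Rb=0,th=1,odd=1
L=6*4+1=25  i=0*2+1=1

25,1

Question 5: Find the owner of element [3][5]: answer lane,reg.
c=5→G=5  r=3→rhi=0,T=1,p=1
L=5*4+1=21  i=0*2+1=1

21,1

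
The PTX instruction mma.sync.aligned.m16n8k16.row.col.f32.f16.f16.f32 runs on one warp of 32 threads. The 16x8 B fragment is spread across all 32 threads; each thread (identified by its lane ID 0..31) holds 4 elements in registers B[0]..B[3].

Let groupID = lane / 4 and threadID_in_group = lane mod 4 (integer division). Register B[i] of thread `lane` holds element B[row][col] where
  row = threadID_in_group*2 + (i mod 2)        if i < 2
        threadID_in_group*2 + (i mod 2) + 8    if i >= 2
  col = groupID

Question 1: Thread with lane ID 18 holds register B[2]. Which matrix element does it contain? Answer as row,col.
12,4

lane 18: g=4 (18/4), t=2 (18%4)
i=2: r=2*2+0+8=12, c=g=4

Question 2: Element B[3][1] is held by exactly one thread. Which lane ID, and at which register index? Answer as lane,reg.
5,1

c=1⇒gr=1  r=3⇒Rb=0,th=1,odd=1
L=1*4+1=5  i=0*2+1=1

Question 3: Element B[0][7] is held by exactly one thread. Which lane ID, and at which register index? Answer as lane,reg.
c:7=>grp=7  r:0=>rB=0,tig=0,lo=0
L=7*4+0=28  i=0*2+0=0

28,0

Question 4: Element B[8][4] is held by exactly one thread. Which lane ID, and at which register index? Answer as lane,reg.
c:4=>grp=4  r:8=>rB=1,tig=0,lo=0
L=4*4+0=16  i=1*2+0=2

16,2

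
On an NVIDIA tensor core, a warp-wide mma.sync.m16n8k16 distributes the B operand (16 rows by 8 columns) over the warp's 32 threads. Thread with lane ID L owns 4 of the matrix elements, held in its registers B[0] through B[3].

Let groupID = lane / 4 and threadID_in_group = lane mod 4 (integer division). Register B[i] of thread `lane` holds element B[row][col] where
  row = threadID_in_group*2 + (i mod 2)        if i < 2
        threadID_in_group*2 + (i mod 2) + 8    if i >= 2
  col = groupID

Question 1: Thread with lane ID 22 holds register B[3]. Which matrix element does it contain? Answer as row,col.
lane 22: gr=5 (22/4), th=2 (22%4)
i=3: r=2*2+1+8=13, c=gr=5

13,5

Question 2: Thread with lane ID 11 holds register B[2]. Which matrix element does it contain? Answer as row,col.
14,2

11: G=2,T=3
[2] (3*2+0+8,2) = (14,2)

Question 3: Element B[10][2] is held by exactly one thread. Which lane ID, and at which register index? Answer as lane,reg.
9,2

c=2->g=2  r=10->rb=1,t=1,b0=0
L=2*4+1=9  i=1*2+0=2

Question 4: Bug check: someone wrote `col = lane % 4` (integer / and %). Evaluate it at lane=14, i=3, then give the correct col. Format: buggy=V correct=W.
`lane % 4`[14,3]->2
lane 14->14/4=3, 14 mod 4=2
i=3  r:2·2+1+8->13  c:3
col: 2 vs 3

buggy=2 correct=3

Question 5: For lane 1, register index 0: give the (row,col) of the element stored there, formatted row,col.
L=1->gid=1>>2=0, tid=1&3=1
[0]->row 1·2+0+0=2  col gid=0

2,0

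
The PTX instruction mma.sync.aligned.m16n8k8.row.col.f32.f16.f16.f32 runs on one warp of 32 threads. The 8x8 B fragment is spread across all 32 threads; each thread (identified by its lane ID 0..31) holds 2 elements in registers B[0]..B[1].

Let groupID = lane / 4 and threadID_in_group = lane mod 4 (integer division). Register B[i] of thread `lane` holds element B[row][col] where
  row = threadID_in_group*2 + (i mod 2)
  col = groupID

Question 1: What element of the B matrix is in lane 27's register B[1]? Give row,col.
7,6

lane 27⇒27/4=6, 27 mod 4=3
i=1  r:2·3+1⇒7  c:6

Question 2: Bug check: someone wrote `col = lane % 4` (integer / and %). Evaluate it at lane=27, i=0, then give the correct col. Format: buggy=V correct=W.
buggy=3 correct=6

`lane % 4`[27,0]→3
L=27→G=27>>2=6, T=27&3=3
[0]→row 3·2+0=6  col G=6
col: 3 vs 6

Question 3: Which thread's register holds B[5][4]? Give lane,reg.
c=4→G=4  r=5→T=2,p=1
L=4*4+2=18  i=1=1

18,1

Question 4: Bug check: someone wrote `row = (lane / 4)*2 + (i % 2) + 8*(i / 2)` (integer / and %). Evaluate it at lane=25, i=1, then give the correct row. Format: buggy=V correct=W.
buggy=13 correct=3

`(lane / 4)*2 + (i % 2) + 8*(i / 2)`[25,1]->13
25: gid=6,tid=1
[1] (1*2+1,6) = (3,6)
row: 13 vs 3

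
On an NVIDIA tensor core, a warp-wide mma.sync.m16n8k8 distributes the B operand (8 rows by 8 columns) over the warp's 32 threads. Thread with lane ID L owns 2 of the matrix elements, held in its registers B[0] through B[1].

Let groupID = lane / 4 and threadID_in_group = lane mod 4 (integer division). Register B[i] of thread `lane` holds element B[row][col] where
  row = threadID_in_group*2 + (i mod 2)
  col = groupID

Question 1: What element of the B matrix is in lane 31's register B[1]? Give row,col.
7,7

31: grp=7,tig=3
[1] (3*2+1,7) = (7,7)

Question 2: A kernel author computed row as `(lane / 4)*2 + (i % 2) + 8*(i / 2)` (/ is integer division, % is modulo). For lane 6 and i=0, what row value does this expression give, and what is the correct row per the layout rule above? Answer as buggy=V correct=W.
`(lane / 4)*2 + (i % 2) + 8*(i / 2)`[6,0]→2
L=6→G=6>>2=1, T=6&3=2
[0]→row 2·2+0=4  col G=1
row: 2 vs 4

buggy=2 correct=4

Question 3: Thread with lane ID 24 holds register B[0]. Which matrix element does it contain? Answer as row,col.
0,6

L=24=>grp=24>>2=6, tig=24&3=0
[0]=>row 0·2+0=0  col grp=6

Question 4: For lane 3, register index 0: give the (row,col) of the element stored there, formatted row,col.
6,0

lane 3: g=0 (3/4), t=3 (3%4)
i=0: r=3*2+0=6, c=g=0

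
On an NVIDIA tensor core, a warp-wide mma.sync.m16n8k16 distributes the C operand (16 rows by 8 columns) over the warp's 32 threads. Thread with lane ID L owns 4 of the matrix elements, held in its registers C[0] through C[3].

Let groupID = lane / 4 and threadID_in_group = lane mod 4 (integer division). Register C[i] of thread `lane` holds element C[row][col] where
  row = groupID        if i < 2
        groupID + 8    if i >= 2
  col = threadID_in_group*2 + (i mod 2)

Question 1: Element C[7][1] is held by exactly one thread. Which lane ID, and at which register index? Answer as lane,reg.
28,1

r=7->g=7,rb=0  c=1->t=0,b0=1
L=7*4+0=28  i=0*2+1=1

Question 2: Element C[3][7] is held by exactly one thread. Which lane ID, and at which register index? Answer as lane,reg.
r:3=>grp=3,rB=0  c:7=>tig=3,lo=1
L=3*4+3=15  i=0*2+1=1

15,1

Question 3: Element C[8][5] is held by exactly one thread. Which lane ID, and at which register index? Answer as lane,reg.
2,3

r=8⇒gr=0,Rb=1  c=5⇒th=2,odd=1
L=0*4+2=2  i=1*2+1=3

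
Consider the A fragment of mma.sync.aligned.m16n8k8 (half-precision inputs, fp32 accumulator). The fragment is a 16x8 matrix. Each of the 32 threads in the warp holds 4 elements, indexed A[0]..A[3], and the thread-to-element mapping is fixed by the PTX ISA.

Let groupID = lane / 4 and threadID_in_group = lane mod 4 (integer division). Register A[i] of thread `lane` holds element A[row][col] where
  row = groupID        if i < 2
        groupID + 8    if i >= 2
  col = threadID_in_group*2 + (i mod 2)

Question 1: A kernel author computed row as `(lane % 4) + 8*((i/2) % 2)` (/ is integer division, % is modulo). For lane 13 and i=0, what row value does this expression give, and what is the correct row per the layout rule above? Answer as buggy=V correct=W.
buggy=1 correct=3

`(lane % 4) + 8*((i/2) % 2)`[13,0]->1
L=13->g=13>>2=3, t=13&3=1
[0]->row 3+0=3  col 1·2+0=2
row: 1 vs 3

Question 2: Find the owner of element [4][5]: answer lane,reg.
r=4⇒gr=4,Rb=0  c=5⇒th=2,odd=1
L=4*4+2=18  i=0*2+1=1

18,1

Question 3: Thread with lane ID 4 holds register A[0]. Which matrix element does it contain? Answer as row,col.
1,0

lane 4⇒4/4=1, 4 mod 4=0
i=0  r:1+0⇒1  c:2·0+0⇒0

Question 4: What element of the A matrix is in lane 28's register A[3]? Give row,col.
15,1

28: G=7,T=0
[3] (7+8,0*2+1) = (15,1)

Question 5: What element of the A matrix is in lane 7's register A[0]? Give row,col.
1,6

lane 7: grp=1 (7/4), tig=3 (7%4)
i=0: r=1+0=1, c=3*2+0=6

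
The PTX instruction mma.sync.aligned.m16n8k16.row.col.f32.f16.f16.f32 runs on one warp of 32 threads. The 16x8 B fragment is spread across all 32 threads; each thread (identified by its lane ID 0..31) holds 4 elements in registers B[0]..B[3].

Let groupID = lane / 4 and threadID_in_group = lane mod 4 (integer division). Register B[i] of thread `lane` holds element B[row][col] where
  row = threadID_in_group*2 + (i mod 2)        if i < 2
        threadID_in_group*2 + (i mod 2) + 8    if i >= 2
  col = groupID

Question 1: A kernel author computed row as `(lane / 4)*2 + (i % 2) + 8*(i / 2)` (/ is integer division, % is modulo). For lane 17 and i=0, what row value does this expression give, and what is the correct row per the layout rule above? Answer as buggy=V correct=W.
`(lane / 4)*2 + (i % 2) + 8*(i / 2)`[17,0]->8
17: g=4,t=1
[0] (1*2+0+0,4) = (2,4)
row: 8 vs 2

buggy=8 correct=2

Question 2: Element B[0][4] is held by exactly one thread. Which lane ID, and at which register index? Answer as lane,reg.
c=4⇒gr=4  r=0⇒Rb=0,th=0,odd=0
L=4*4+0=16  i=0*2+0=0

16,0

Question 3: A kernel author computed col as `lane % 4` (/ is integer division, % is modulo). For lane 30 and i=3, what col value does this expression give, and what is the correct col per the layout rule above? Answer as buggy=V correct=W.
`lane % 4`[30,3]=>2
L=30=>grp=30>>2=7, tig=30&3=2
[3]=>row 2·2+1+8=13  col grp=7
col: 2 vs 7

buggy=2 correct=7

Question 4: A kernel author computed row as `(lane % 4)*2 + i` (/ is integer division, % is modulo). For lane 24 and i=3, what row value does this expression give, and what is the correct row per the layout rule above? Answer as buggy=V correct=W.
`(lane % 4)*2 + i`[24,3]->3
24: g=6,t=0
[3] (0*2+1+8,6) = (9,6)
row: 3 vs 9

buggy=3 correct=9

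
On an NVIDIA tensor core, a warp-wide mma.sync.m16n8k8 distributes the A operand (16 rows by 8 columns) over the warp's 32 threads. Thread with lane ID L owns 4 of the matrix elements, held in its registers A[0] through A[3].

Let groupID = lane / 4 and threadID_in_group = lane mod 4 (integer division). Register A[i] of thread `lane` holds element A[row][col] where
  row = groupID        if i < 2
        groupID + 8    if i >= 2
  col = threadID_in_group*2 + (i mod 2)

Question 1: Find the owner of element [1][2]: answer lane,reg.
5,0

r:1=>grp=1,rB=0  c:2=>tig=1,lo=0
L=1*4+1=5  i=0*2+0=0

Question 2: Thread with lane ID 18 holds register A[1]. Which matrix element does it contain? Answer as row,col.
4,5

L=18⇒gr=18>>2=4, th=18&3=2
[1]⇒row 4+0=4  col 2·2+1=5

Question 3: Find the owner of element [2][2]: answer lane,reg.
9,0

r=2→G=2,rhi=0  c=2→T=1,p=0
L=2*4+1=9  i=0*2+0=0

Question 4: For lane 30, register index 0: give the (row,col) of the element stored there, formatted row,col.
7,4

lane 30: g=7 (30/4), t=2 (30%4)
i=0: r=7+0=7, c=2*2+0=4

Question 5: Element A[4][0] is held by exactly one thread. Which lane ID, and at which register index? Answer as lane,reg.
r=4->g=4,rb=0  c=0->t=0,b0=0
L=4*4+0=16  i=0*2+0=0

16,0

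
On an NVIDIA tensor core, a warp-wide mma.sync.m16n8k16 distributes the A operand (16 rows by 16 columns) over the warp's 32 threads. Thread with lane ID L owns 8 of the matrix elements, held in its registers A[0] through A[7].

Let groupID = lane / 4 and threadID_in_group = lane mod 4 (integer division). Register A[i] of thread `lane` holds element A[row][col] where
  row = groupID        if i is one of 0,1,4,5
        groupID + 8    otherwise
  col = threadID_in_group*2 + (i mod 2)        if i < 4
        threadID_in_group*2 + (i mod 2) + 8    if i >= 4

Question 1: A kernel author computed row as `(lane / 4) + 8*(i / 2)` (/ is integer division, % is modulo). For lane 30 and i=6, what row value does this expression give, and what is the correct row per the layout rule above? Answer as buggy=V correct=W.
`(lane / 4) + 8*(i / 2)`[30,6]⇒31
lane 30: gr=7 (30/4), th=2 (30%4)
i=6: r=7+8=15, c=2*2+0+8=12
row: 31 vs 15

buggy=31 correct=15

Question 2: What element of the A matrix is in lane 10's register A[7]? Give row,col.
10,13

L=10=>grp=10>>2=2, tig=10&3=2
[7]=>row 2+8=10  col 2·2+1+8=13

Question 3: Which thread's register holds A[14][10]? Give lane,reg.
r=14→G=6,rhi=1  c=10→chi=1,T=1,p=0
L=6*4+1=25  i=1*4+1*2+0=6

25,6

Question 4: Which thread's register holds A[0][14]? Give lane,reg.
r:0=>grp=0,rB=0  c:14=>cB=1,tig=3,lo=0
L=0*4+3=3  i=1*4+0*2+0=4

3,4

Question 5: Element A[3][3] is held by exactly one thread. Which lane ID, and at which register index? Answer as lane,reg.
r=3⇒gr=3,Rb=0  c=3⇒Cb=0,th=1,odd=1
L=3*4+1=13  i=0*4+0*2+1=1

13,1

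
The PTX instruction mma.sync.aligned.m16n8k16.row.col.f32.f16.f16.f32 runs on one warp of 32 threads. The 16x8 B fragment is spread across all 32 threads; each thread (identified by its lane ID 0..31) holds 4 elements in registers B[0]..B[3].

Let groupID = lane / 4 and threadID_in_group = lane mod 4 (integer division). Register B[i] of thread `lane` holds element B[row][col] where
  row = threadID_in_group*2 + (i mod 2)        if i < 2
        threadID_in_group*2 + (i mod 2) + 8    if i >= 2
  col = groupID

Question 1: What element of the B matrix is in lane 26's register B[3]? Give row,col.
26: grp=6,tig=2
[3] (2*2+1+8,6) = (13,6)

13,6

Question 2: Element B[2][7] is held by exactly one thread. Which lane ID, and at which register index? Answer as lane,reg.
c=7->g=7  r=2->rb=0,t=1,b0=0
L=7*4+1=29  i=0*2+0=0

29,0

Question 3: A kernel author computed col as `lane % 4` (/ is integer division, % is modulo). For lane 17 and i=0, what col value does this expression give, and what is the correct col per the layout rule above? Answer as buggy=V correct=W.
`lane % 4`[17,0]→1
lane 17→17/4=4, 17 mod 4=1
i=0  r:2·1+0+0→2  c:4
col: 1 vs 4

buggy=1 correct=4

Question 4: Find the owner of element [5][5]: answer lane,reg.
c=5->g=5  r=5->rb=0,t=2,b0=1
L=5*4+2=22  i=0*2+1=1

22,1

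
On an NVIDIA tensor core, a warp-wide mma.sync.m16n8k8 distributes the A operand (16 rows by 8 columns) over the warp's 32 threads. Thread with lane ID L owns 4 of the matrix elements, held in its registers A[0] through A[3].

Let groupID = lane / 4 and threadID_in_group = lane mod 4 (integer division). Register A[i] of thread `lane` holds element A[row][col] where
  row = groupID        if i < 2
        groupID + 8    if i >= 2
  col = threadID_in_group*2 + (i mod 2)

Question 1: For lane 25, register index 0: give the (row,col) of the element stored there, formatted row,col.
25: gid=6,tid=1
[0] (6+0,1*2+0) = (6,2)

6,2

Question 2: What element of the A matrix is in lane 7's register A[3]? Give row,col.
lane 7: G=1 (7/4), T=3 (7%4)
i=3: r=1+8=9, c=3*2+1=7

9,7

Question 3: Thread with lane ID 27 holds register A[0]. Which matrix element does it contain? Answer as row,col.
6,6

lane 27→27/4=6, 27 mod 4=3
i=0  r:6+0→6  c:2·3+0→6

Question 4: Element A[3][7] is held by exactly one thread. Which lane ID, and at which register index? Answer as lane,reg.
15,1

r=3→G=3,rhi=0  c=7→T=3,p=1
L=3*4+3=15  i=0*2+1=1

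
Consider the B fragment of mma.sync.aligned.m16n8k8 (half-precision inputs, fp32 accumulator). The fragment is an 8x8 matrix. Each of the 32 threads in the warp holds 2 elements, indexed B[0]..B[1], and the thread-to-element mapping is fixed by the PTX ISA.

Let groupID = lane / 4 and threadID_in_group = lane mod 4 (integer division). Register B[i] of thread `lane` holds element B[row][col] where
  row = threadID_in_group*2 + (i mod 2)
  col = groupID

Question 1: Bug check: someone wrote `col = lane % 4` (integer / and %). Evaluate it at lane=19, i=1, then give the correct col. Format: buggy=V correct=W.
buggy=3 correct=4

`lane % 4`[19,1]->3
lane 19: g=4 (19/4), t=3 (19%4)
i=1: r=3*2+1=7, c=g=4
col: 3 vs 4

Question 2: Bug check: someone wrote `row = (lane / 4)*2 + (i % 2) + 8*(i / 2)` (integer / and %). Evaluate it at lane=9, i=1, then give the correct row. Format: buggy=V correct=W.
`(lane / 4)*2 + (i % 2) + 8*(i / 2)`[9,1]=>5
lane 9=>9/4=2, 9 mod 4=1
i=1  r:2·1+1=>3  c:2
row: 5 vs 3

buggy=5 correct=3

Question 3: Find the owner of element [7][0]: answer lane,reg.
c=0→G=0  r=7→T=3,p=1
L=0*4+3=3  i=1=1

3,1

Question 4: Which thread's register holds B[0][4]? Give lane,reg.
16,0

c=4→G=4  r=0→T=0,p=0
L=4*4+0=16  i=0=0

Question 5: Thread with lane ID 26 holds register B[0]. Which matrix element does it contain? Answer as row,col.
4,6

26: gr=6,th=2
[0] (2*2+0,6) = (4,6)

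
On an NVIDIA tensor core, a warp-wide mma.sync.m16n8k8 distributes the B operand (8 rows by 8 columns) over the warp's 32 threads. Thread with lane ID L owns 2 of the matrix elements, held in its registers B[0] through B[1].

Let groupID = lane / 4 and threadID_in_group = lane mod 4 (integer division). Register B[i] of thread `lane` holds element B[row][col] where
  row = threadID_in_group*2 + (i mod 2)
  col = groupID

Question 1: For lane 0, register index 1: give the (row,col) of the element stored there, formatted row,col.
lane 0: gr=0 (0/4), th=0 (0%4)
i=1: r=0*2+1=1, c=gr=0

1,0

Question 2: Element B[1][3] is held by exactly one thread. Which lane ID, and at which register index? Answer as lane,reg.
12,1

c=3->g=3  r=1->t=0,b0=1
L=3*4+0=12  i=1=1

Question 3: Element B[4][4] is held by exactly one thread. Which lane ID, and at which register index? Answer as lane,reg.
c=4->g=4  r=4->t=2,b0=0
L=4*4+2=18  i=0=0

18,0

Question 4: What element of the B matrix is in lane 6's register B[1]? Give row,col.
5,1

L=6→G=6>>2=1, T=6&3=2
[1]→row 2·2+1=5  col G=1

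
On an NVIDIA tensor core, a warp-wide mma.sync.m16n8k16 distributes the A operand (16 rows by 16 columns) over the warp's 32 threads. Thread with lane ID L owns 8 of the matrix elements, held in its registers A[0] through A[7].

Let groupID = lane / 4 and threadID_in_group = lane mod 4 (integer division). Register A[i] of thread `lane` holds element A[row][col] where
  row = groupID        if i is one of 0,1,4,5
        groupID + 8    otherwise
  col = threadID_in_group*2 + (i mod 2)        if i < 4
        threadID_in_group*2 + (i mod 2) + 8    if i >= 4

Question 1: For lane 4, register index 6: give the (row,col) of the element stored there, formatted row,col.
lane 4: gr=1 (4/4), th=0 (4%4)
i=6: r=1+8=9, c=0*2+0+8=8

9,8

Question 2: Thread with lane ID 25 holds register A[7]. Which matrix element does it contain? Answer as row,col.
14,11

lane 25: gr=6 (25/4), th=1 (25%4)
i=7: r=6+8=14, c=1*2+1+8=11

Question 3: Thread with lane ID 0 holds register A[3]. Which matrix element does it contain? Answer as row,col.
lane 0: g=0 (0/4), t=0 (0%4)
i=3: r=0+8=8, c=0*2+1+0=1

8,1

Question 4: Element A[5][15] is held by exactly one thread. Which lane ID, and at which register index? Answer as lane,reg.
23,5

r:5=>grp=5,rB=0  c:15=>cB=1,tig=3,lo=1
L=5*4+3=23  i=1*4+0*2+1=5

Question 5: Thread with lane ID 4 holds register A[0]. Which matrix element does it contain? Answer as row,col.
L=4->gid=4>>2=1, tid=4&3=0
[0]->row 1+0=1  col 0·2+0+0=0

1,0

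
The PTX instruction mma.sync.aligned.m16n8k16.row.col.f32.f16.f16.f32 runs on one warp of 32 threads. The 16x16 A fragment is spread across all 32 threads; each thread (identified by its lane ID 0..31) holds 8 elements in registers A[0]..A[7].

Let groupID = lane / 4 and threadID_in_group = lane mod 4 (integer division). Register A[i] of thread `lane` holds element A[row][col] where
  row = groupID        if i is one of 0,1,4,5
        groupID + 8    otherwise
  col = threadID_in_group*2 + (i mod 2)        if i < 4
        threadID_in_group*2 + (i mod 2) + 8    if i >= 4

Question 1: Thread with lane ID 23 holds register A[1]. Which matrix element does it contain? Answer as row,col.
5,7

23: grp=5,tig=3
[1] (5+0,3*2+1+0) = (5,7)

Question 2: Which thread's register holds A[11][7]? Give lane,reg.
15,3

r=11->g=3,rb=1  c=7->cb=0,t=3,b0=1
L=3*4+3=15  i=0*4+1*2+1=3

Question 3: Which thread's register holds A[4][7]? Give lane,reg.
r:4=>grp=4,rB=0  c:7=>cB=0,tig=3,lo=1
L=4*4+3=19  i=0*4+0*2+1=1

19,1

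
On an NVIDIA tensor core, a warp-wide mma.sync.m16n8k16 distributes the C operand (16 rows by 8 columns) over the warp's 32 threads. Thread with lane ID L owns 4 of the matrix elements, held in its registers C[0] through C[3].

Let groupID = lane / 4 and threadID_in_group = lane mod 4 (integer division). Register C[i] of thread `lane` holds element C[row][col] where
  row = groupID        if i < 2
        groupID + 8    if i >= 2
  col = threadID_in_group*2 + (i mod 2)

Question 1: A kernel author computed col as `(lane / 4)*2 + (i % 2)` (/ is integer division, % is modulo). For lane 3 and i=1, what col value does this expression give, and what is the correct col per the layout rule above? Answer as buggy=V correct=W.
`(lane / 4)*2 + (i % 2)`[3,1]->1
L=3->g=3>>2=0, t=3&3=3
[1]->row 0+0=0  col 3·2+1=7
col: 1 vs 7

buggy=1 correct=7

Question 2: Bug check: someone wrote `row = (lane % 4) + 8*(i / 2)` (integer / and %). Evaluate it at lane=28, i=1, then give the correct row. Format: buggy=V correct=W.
`(lane % 4) + 8*(i / 2)`[28,1]⇒0
L=28⇒gr=28>>2=7, th=28&3=0
[1]⇒row 7+0=7  col 0·2+1=1
row: 0 vs 7

buggy=0 correct=7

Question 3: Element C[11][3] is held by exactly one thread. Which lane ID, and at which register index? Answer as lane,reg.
13,3

r: 11->gid=3,r8=1  c: 3->tid=1,i&1=1
L=3*4+1=13  i=1*2+1=3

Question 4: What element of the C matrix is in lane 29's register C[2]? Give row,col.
15,2

lane 29⇒29/4=7, 29 mod 4=1
i=2  r:7+8⇒15  c:2·1+0⇒2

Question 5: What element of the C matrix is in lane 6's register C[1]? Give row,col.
1,5

L=6->g=6>>2=1, t=6&3=2
[1]->row 1+0=1  col 2·2+1=5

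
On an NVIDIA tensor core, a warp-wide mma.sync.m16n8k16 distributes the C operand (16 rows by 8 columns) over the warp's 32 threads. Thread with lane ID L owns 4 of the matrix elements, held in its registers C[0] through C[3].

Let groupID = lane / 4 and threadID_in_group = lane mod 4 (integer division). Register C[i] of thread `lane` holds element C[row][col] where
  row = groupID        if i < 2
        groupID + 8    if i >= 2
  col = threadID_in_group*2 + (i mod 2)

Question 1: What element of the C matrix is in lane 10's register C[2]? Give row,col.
L=10→G=10>>2=2, T=10&3=2
[2]→row 2+8=10  col 2·2+0=4

10,4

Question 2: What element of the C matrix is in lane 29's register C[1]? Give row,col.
lane 29⇒29/4=7, 29 mod 4=1
i=1  r:7+0⇒7  c:2·1+1⇒3

7,3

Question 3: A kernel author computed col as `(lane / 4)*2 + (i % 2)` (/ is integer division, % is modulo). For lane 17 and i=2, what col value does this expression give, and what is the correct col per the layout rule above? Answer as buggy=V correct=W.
buggy=8 correct=2

`(lane / 4)*2 + (i % 2)`[17,2]=>8
17: grp=4,tig=1
[2] (4+8,1*2+0) = (12,2)
col: 8 vs 2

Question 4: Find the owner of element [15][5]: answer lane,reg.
30,3

r:15=>grp=7,rB=1  c:5=>tig=2,lo=1
L=7*4+2=30  i=1*2+1=3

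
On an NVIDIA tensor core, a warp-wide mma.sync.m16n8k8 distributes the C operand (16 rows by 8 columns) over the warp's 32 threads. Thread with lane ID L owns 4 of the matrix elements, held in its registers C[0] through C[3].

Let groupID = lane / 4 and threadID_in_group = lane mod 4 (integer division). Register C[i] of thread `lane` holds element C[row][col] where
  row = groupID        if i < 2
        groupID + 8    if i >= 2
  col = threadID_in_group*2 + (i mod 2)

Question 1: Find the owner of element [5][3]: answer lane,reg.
r=5→G=5,rhi=0  c=3→T=1,p=1
L=5*4+1=21  i=0*2+1=1

21,1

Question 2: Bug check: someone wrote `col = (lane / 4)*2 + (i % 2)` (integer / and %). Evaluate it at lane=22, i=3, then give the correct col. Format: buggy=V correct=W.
buggy=11 correct=5

`(lane / 4)*2 + (i % 2)`[22,3]⇒11
L=22⇒gr=22>>2=5, th=22&3=2
[3]⇒row 5+8=13  col 2·2+1=5
col: 11 vs 5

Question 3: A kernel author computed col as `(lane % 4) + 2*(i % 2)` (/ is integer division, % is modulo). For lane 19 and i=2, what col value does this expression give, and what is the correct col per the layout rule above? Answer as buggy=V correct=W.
buggy=3 correct=6

`(lane % 4) + 2*(i % 2)`[19,2]→3
lane 19→19/4=4, 19 mod 4=3
i=2  r:4+8→12  c:2·3+0→6
col: 3 vs 6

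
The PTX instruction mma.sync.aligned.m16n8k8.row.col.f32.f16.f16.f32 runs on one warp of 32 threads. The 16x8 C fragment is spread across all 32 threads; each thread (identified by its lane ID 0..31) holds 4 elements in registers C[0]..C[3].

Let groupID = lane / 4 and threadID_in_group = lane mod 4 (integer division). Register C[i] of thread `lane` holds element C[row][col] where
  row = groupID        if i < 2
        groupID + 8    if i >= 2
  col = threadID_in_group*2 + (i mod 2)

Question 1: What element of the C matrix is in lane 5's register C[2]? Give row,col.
5: gid=1,tid=1
[2] (1+8,1*2+0) = (9,2)

9,2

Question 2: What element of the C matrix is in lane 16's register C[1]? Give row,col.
4,1

lane 16: G=4 (16/4), T=0 (16%4)
i=1: r=4+0=4, c=0*2+1=1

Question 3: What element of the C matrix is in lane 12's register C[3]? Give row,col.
12: grp=3,tig=0
[3] (3+8,0*2+1) = (11,1)

11,1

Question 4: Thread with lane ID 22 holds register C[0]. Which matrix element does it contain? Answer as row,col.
lane 22->22/4=5, 22 mod 4=2
i=0  r:5+0->5  c:2·2+0->4

5,4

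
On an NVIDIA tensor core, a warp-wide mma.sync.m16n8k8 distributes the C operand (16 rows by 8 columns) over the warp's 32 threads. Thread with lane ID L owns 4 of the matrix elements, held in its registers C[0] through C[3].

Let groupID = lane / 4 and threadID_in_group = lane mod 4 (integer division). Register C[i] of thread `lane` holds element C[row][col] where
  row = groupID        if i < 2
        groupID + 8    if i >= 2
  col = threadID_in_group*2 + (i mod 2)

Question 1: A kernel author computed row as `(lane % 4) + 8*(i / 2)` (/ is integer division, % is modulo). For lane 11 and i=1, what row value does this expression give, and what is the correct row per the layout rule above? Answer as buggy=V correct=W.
buggy=3 correct=2

`(lane % 4) + 8*(i / 2)`[11,1]⇒3
lane 11: gr=2 (11/4), th=3 (11%4)
i=1: r=2+0=2, c=3*2+1=7
row: 3 vs 2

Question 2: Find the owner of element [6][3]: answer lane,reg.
25,1

r=6⇒gr=6,Rb=0  c=3⇒th=1,odd=1
L=6*4+1=25  i=0*2+1=1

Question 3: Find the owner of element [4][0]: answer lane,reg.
16,0

r=4⇒gr=4,Rb=0  c=0⇒th=0,odd=0
L=4*4+0=16  i=0*2+0=0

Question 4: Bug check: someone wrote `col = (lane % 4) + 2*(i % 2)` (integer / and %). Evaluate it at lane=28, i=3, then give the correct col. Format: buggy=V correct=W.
buggy=2 correct=1

`(lane % 4) + 2*(i % 2)`[28,3]->2
28: gid=7,tid=0
[3] (7+8,0*2+1) = (15,1)
col: 2 vs 1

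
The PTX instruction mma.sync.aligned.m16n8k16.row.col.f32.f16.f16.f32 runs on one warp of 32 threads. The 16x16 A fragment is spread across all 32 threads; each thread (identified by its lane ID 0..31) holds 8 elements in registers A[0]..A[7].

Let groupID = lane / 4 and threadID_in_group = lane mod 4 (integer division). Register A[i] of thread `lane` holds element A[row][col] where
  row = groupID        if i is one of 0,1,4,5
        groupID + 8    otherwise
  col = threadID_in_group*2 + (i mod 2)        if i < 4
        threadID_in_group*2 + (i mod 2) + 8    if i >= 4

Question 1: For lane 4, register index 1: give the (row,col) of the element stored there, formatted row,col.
lane 4: gr=1 (4/4), th=0 (4%4)
i=1: r=1+0=1, c=0*2+1+0=1

1,1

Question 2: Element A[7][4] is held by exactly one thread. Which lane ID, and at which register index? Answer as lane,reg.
r=7->g=7,rb=0  c=4->cb=0,t=2,b0=0
L=7*4+2=30  i=0*4+0*2+0=0

30,0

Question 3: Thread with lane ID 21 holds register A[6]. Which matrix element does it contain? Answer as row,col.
13,10

21: grp=5,tig=1
[6] (5+8,1*2+0+8) = (13,10)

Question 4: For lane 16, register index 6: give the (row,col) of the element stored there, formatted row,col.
16: g=4,t=0
[6] (4+8,0*2+0+8) = (12,8)

12,8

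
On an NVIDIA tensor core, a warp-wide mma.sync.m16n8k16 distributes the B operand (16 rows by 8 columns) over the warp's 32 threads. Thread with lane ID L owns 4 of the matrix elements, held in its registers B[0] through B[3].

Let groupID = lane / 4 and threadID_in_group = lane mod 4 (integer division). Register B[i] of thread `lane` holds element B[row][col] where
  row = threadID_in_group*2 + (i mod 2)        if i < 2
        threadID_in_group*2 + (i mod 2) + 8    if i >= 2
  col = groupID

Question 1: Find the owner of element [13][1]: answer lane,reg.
6,3

c=1->g=1  r=13->rb=1,t=2,b0=1
L=1*4+2=6  i=1*2+1=3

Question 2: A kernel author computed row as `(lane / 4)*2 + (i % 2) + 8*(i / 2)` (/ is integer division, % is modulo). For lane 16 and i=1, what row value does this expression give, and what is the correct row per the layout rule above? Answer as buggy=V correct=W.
`(lane / 4)*2 + (i % 2) + 8*(i / 2)`[16,1]⇒9
lane 16: gr=4 (16/4), th=0 (16%4)
i=1: r=0*2+1+0=1, c=gr=4
row: 9 vs 1

buggy=9 correct=1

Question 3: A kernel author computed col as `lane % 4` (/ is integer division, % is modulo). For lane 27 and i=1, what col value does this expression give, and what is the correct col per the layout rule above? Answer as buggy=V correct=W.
`lane % 4`[27,1]→3
lane 27: G=6 (27/4), T=3 (27%4)
i=1: r=3*2+1+0=7, c=G=6
col: 3 vs 6

buggy=3 correct=6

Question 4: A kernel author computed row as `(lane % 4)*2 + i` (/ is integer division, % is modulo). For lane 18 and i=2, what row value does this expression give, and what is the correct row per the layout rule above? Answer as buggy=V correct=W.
buggy=6 correct=12

`(lane % 4)*2 + i`[18,2]→6
L=18→G=18>>2=4, T=18&3=2
[2]→row 2·2+0+8=12  col G=4
row: 6 vs 12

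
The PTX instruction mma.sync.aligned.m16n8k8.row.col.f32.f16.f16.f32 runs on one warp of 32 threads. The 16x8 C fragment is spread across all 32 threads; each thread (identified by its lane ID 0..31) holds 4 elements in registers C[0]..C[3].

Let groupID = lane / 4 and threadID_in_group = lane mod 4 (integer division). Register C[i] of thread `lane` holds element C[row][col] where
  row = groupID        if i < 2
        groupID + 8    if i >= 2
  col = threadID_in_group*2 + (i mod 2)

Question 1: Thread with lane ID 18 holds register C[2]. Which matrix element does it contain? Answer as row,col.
L=18→G=18>>2=4, T=18&3=2
[2]→row 4+8=12  col 2·2+0=4

12,4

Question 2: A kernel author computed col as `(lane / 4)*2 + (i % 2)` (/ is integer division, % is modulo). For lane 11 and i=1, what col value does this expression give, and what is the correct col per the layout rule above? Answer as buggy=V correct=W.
buggy=5 correct=7

`(lane / 4)*2 + (i % 2)`[11,1]->5
L=11->g=11>>2=2, t=11&3=3
[1]->row 2+0=2  col 3·2+1=7
col: 5 vs 7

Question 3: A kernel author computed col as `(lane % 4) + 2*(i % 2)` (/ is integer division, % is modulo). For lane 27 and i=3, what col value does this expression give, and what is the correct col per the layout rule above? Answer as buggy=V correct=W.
`(lane % 4) + 2*(i % 2)`[27,3]→5
27: G=6,T=3
[3] (6+8,3*2+1) = (14,7)
col: 5 vs 7

buggy=5 correct=7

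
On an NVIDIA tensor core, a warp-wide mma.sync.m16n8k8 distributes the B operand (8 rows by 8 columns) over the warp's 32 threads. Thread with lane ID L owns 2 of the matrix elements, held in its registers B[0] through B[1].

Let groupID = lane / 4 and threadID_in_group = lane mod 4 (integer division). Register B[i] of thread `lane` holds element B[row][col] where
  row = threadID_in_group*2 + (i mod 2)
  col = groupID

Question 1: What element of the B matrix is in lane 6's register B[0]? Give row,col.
4,1

L=6->gid=6>>2=1, tid=6&3=2
[0]->row 2·2+0=4  col gid=1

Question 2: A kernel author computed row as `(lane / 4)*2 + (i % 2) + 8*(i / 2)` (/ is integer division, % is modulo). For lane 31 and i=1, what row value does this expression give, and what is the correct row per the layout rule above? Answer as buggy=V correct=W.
buggy=15 correct=7

`(lane / 4)*2 + (i % 2) + 8*(i / 2)`[31,1]->15
lane 31: g=7 (31/4), t=3 (31%4)
i=1: r=3*2+1=7, c=g=7
row: 15 vs 7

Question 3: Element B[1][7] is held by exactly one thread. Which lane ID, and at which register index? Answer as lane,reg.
28,1

c:7=>grp=7  r:1=>tig=0,lo=1
L=7*4+0=28  i=1=1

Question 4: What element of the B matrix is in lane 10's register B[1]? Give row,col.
lane 10: grp=2 (10/4), tig=2 (10%4)
i=1: r=2*2+1=5, c=grp=2

5,2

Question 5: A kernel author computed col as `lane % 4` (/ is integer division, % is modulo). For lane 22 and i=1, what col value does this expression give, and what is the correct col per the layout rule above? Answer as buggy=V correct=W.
`lane % 4`[22,1]->2
lane 22->22/4=5, 22 mod 4=2
i=1  r:2·2+1->5  c:5
col: 2 vs 5

buggy=2 correct=5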